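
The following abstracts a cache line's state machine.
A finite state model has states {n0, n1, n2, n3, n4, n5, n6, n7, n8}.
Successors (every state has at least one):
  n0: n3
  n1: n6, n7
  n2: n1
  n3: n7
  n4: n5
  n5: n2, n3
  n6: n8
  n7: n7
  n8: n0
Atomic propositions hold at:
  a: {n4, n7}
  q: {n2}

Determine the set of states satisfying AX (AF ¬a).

Sat(¬a) = {n0, n1, n2, n3, n5, n6, n8}
AF ¬a: least fixpoint, start Z0 = {n0, n1, n2, n3, n5, n6, n8}, add states with every successor in Z. Z1 = {n0, n1, n2, n3, n4, n5, n6, n8}; fixed.
Sat(AF ¬a) = {n0, n1, n2, n3, n4, n5, n6, n8}
Sat(AX (AF ¬a)) = {s : every successor in {n0, n1, n2, n3, n4, n5, n6, n8}} = {n0, n2, n4, n5, n6, n8}

{n0, n2, n4, n5, n6, n8}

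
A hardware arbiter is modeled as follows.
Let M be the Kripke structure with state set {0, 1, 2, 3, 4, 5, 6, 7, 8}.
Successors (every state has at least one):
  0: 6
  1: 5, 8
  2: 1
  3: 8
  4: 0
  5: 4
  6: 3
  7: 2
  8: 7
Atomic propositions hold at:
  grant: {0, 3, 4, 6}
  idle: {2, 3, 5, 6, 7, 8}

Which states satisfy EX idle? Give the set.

{0, 1, 3, 6, 7, 8}

Sat(EX idle) = {s : some successor in {2, 3, 5, 6, 7, 8}} = {0, 1, 3, 6, 7, 8}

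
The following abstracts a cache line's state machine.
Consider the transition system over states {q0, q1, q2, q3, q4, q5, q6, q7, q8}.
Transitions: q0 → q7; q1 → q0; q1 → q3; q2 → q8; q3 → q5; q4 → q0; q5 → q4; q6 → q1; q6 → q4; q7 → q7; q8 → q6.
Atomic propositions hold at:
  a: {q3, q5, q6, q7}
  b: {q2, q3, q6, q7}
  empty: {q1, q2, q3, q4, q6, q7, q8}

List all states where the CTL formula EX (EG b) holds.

{q0, q7}

EG b: greatest fixpoint, start Z0 = {q2, q3, q6, q7}, keep only states in Sat with some successor in Z. Z1 = {q7}; fixed.
Sat(EG b) = {q7}
Sat(EX (EG b)) = {s : some successor in {q7}} = {q0, q7}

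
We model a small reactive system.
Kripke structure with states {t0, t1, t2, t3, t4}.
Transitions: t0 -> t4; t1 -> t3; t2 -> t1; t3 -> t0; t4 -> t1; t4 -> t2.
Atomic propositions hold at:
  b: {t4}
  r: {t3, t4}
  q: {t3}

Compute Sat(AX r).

{t0, t1}

Sat(AX r) = {s : every successor in {t3, t4}} = {t0, t1}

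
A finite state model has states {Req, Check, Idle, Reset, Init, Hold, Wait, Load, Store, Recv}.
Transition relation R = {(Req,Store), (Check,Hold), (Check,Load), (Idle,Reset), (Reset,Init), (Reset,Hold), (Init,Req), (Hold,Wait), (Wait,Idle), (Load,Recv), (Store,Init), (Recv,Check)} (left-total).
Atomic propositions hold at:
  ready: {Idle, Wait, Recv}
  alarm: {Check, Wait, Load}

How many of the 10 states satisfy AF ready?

6

AF ready: least fixpoint, start Z0 = {Idle, Wait, Recv}, add states with every successor in Z. Z1 = {Idle, Hold, Wait, Load, Recv}; Z2 = {Check, Idle, Hold, Wait, Load, Recv}; fixed.
Sat(AF ready) = {Check, Idle, Hold, Wait, Load, Recv}
|Sat(AF ready)| = |{Check, Idle, Hold, Wait, Load, Recv}| = 6.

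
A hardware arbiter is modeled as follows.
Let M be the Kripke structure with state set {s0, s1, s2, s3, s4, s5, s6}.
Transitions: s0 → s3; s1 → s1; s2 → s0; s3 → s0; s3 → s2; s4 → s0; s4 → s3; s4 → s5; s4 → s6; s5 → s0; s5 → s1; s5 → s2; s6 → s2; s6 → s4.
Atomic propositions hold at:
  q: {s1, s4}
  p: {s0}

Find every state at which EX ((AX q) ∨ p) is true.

{s1, s2, s3, s4, s5}

Sat(AX q) = {s : every successor in {s1, s4}} = {s1}
Sat((AX q) ∨ p) = {s0, s1}
Sat(EX ((AX q) ∨ p)) = {s : some successor in {s0, s1}} = {s1, s2, s3, s4, s5}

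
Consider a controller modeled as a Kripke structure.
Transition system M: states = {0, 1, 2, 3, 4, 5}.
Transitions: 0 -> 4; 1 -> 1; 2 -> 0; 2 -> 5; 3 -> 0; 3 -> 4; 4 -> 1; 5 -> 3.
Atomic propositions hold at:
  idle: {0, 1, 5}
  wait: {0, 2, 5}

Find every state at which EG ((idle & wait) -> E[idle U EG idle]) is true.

Sat(idle & wait) = {0, 5}
EG idle: greatest fixpoint, start Z0 = {0, 1, 5}, keep only states in Sat with some successor in Z. Z1 = {1}; fixed.
Sat(EG idle) = {1}
E[idle U EG idle]: least fixpoint, start Z0 = Sat(EG idle) = {1}, add states in Sat(idle) with some successor in Z. Already a fixed point.
Sat(E[idle U EG idle]) = {1}
Sat((idle & wait) -> E[idle U EG idle]) = {1, 2, 3, 4}
EG ((idle & wait) -> E[idle U EG idle]): greatest fixpoint, start Z0 = {1, 2, 3, 4}, keep only states in Sat with some successor in Z. Z1 = {1, 3, 4}; fixed.
Sat(EG ((idle & wait) -> E[idle U EG idle])) = {1, 3, 4}

{1, 3, 4}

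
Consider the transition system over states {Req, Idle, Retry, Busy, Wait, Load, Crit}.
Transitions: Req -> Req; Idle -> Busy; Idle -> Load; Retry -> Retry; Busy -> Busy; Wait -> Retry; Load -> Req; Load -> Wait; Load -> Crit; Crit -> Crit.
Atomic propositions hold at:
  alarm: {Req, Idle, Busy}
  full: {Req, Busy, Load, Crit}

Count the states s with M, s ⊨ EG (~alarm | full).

Sat(~alarm) = {Retry, Wait, Load, Crit}
Sat(~alarm | full) = {Req, Retry, Busy, Wait, Load, Crit}
EG (~alarm | full): greatest fixpoint, start Z0 = {Req, Retry, Busy, Wait, Load, Crit}, keep only states in Sat with some successor in Z. Already a fixed point.
Sat(EG (~alarm | full)) = {Req, Retry, Busy, Wait, Load, Crit}
|Sat(EG (~alarm | full))| = |{Req, Retry, Busy, Wait, Load, Crit}| = 6.

6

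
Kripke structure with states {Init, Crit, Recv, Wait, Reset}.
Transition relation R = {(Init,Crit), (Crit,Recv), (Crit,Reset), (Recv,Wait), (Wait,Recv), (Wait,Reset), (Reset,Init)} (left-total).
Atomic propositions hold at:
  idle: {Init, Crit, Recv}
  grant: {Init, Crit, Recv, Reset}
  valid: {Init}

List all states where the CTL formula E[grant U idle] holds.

E[grant U idle]: least fixpoint, start Z0 = Sat(idle) = {Init, Crit, Recv}, add states in Sat(grant) with some successor in Z. Z1 = {Init, Crit, Recv, Reset}; fixed.
Sat(E[grant U idle]) = {Init, Crit, Recv, Reset}

{Init, Crit, Recv, Reset}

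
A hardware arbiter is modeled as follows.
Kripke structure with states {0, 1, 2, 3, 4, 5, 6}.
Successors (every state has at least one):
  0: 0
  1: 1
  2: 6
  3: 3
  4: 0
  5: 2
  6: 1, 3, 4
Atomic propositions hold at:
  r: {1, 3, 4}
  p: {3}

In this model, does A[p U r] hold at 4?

A[p U r]: least fixpoint, start Z0 = Sat(r) = {1, 3, 4}, add states in Sat(p) with every successor in Z. Already a fixed point.
Sat(A[p U r]) = {1, 3, 4}
4 ∈ Sat(A[p U r]) = {1, 3, 4}, so the formula holds at 4.

Yes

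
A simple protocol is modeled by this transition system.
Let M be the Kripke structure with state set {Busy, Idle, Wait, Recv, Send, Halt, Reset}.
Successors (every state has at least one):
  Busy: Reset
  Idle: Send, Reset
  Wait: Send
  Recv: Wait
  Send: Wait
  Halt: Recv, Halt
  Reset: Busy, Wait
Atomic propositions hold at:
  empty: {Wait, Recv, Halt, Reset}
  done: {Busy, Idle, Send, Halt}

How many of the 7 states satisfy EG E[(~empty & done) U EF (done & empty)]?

1

Sat(~empty) = {Busy, Idle, Send}
Sat(~empty & done) = {Busy, Idle, Send}
Sat(done & empty) = {Halt}
EF (done & empty): least fixpoint, start Z0 = {Halt}, add states with some successor in Z. Already a fixed point.
Sat(EF (done & empty)) = {Halt}
E[(~empty & done) U EF (done & empty)]: least fixpoint, start Z0 = Sat(EF (done & empty)) = {Halt}, add states in Sat(~empty & done) with some successor in Z. Already a fixed point.
Sat(E[(~empty & done) U EF (done & empty)]) = {Halt}
EG E[(~empty & done) U EF (done & empty)]: greatest fixpoint, start Z0 = {Halt}, keep only states in Sat with some successor in Z. Already a fixed point.
Sat(EG E[(~empty & done) U EF (done & empty)]) = {Halt}
|Sat(EG E[(~empty & done) U EF (done & empty)])| = |{Halt}| = 1.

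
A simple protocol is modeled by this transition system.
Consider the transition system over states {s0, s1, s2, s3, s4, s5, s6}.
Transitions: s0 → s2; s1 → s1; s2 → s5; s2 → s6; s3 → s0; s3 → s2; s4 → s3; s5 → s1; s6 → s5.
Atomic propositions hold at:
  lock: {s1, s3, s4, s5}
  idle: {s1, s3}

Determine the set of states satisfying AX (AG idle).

AG idle: greatest fixpoint, start Z0 = {s1, s3}, keep only states in Sat with every successor in Z. Z1 = {s1}; fixed.
Sat(AG idle) = {s1}
Sat(AX (AG idle)) = {s : every successor in {s1}} = {s1, s5}

{s1, s5}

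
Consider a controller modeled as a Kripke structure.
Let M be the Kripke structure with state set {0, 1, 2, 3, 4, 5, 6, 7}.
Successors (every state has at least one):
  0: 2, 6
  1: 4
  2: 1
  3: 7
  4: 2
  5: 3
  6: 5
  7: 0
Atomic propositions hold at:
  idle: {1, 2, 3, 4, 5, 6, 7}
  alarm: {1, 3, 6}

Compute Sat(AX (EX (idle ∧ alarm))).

{4, 6, 7}

Sat(idle ∧ alarm) = {1, 3, 6}
Sat(EX (idle ∧ alarm)) = {s : some successor in {1, 3, 6}} = {0, 2, 5}
Sat(AX (EX (idle ∧ alarm))) = {s : every successor in {0, 2, 5}} = {4, 6, 7}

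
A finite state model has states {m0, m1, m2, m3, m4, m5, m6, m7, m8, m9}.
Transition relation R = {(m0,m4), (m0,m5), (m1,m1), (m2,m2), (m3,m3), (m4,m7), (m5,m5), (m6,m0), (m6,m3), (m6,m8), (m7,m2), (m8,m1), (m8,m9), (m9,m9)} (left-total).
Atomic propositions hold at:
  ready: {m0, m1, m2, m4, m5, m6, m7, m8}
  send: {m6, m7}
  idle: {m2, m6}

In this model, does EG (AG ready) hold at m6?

AG ready: greatest fixpoint, start Z0 = {m0, m1, m2, m4, m5, m6, m7, m8}, keep only states in Sat with every successor in Z. Z1 = {m0, m1, m2, m4, m5, m7}; fixed.
Sat(AG ready) = {m0, m1, m2, m4, m5, m7}
EG (AG ready): greatest fixpoint, start Z0 = {m0, m1, m2, m4, m5, m7}, keep only states in Sat with some successor in Z. Already a fixed point.
Sat(EG (AG ready)) = {m0, m1, m2, m4, m5, m7}
m6 ∉ Sat(EG (AG ready)) = {m0, m1, m2, m4, m5, m7}, so the formula does not hold at m6.

No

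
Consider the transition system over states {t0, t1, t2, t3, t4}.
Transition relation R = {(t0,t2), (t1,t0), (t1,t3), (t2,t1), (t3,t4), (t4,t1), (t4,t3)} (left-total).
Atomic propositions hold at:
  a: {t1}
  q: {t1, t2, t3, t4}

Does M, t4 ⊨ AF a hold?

No

AF a: least fixpoint, start Z0 = {t1}, add states with every successor in Z. Z1 = {t1, t2}; Z2 = {t0, t1, t2}; fixed.
Sat(AF a) = {t0, t1, t2}
t4 ∉ Sat(AF a) = {t0, t1, t2}, so the formula does not hold at t4.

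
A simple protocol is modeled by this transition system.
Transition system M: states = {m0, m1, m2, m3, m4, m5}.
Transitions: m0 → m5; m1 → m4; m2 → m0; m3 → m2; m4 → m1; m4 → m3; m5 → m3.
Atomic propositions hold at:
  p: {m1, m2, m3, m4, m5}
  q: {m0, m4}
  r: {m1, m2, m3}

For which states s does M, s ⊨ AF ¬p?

Sat(¬p) = {m0}
AF ¬p: least fixpoint, start Z0 = {m0}, add states with every successor in Z. Z1 = {m0, m2}; Z2 = {m0, m2, m3}; Z3 = {m0, m2, m3, m5}; fixed.
Sat(AF ¬p) = {m0, m2, m3, m5}

{m0, m2, m3, m5}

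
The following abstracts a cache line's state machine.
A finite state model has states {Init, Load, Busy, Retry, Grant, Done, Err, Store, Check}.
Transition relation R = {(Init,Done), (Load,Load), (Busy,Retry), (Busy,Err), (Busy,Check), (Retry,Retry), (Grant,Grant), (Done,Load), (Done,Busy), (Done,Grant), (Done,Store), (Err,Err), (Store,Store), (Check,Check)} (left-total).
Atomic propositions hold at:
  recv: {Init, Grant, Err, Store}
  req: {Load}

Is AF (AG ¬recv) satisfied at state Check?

Sat(¬recv) = {Load, Busy, Retry, Done, Check}
AG ¬recv: greatest fixpoint, start Z0 = {Load, Busy, Retry, Done, Check}, keep only states in Sat with every successor in Z. Z1 = {Load, Retry, Check}; fixed.
Sat(AG ¬recv) = {Load, Retry, Check}
AF (AG ¬recv): least fixpoint, start Z0 = {Load, Retry, Check}, add states with every successor in Z. Already a fixed point.
Sat(AF (AG ¬recv)) = {Load, Retry, Check}
Check ∈ Sat(AF (AG ¬recv)) = {Load, Retry, Check}, so the formula holds at Check.

Yes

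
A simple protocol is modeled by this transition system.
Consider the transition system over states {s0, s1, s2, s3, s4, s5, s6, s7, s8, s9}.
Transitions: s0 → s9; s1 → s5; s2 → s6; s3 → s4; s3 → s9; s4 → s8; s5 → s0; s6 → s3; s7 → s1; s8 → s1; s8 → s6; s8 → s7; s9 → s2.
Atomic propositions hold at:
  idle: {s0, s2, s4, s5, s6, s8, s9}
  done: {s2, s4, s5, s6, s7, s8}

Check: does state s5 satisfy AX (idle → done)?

Sat(idle → done) = {s1, s2, s3, s4, s5, s6, s7, s8}
Sat(AX (idle → done)) = {s : every successor in {s1, s2, s3, s4, s5, s6, s7, s8}} = {s1, s2, s4, s6, s7, s8, s9}
s5 ∉ Sat(AX (idle → done)) = {s1, s2, s4, s6, s7, s8, s9}, so the formula does not hold at s5.

No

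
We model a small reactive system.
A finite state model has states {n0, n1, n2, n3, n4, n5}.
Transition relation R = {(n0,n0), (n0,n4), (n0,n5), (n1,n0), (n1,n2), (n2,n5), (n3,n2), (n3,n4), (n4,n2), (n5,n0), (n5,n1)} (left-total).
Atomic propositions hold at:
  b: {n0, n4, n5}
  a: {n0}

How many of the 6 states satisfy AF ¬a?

5

Sat(¬a) = {n1, n2, n3, n4, n5}
AF ¬a: least fixpoint, start Z0 = {n1, n2, n3, n4, n5}, add states with every successor in Z. Already a fixed point.
Sat(AF ¬a) = {n1, n2, n3, n4, n5}
|Sat(AF ¬a)| = |{n1, n2, n3, n4, n5}| = 5.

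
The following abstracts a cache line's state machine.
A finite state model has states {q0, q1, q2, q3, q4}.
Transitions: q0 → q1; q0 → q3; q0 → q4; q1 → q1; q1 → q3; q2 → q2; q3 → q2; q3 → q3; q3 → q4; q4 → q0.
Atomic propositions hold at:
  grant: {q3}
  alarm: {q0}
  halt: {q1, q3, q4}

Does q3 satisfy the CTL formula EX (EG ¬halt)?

Yes

Sat(¬halt) = {q0, q2}
EG ¬halt: greatest fixpoint, start Z0 = {q0, q2}, keep only states in Sat with some successor in Z. Z1 = {q2}; fixed.
Sat(EG ¬halt) = {q2}
Sat(EX (EG ¬halt)) = {s : some successor in {q2}} = {q2, q3}
q3 ∈ Sat(EX (EG ¬halt)) = {q2, q3}, so the formula holds at q3.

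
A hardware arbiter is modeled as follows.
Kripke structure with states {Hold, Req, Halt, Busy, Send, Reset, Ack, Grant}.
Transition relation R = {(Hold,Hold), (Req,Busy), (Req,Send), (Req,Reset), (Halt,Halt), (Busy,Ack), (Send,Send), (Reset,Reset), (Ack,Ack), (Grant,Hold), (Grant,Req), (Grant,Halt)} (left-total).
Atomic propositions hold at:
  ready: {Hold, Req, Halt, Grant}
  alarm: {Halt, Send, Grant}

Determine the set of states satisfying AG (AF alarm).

AF alarm: least fixpoint, start Z0 = {Halt, Send, Grant}, add states with every successor in Z. Already a fixed point.
Sat(AF alarm) = {Halt, Send, Grant}
AG (AF alarm): greatest fixpoint, start Z0 = {Halt, Send, Grant}, keep only states in Sat with every successor in Z. Z1 = {Halt, Send}; fixed.
Sat(AG (AF alarm)) = {Halt, Send}

{Halt, Send}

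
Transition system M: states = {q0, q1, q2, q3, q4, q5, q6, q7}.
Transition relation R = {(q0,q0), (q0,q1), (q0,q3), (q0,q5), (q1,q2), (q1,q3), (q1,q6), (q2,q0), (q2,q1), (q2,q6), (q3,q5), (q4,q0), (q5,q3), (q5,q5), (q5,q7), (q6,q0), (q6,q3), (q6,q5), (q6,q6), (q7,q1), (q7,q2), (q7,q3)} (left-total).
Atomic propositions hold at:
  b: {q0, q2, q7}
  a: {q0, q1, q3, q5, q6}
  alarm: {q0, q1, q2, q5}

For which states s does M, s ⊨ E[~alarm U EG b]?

Sat(~alarm) = {q3, q4, q6, q7}
EG b: greatest fixpoint, start Z0 = {q0, q2, q7}, keep only states in Sat with some successor in Z. Already a fixed point.
Sat(EG b) = {q0, q2, q7}
E[~alarm U EG b]: least fixpoint, start Z0 = Sat(EG b) = {q0, q2, q7}, add states in Sat(~alarm) with some successor in Z. Z1 = {q0, q2, q4, q6, q7}; fixed.
Sat(E[~alarm U EG b]) = {q0, q2, q4, q6, q7}

{q0, q2, q4, q6, q7}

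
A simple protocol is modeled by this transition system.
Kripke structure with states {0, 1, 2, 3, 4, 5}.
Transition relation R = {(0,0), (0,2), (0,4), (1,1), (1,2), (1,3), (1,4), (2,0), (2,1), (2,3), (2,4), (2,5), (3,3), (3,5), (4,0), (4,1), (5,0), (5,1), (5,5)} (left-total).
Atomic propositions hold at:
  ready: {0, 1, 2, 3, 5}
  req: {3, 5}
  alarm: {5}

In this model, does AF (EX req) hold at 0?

No

Sat(EX req) = {s : some successor in {3, 5}} = {1, 2, 3, 5}
AF (EX req): least fixpoint, start Z0 = {1, 2, 3, 5}, add states with every successor in Z. Already a fixed point.
Sat(AF (EX req)) = {1, 2, 3, 5}
0 ∉ Sat(AF (EX req)) = {1, 2, 3, 5}, so the formula does not hold at 0.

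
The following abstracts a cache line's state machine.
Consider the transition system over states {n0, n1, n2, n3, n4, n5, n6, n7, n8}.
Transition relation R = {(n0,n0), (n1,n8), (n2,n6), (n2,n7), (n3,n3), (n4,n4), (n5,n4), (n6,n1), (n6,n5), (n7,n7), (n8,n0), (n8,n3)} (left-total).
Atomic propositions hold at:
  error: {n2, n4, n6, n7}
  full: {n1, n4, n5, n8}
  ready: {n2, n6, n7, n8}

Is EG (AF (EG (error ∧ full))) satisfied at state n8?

Sat(error ∧ full) = {n4}
EG (error ∧ full): greatest fixpoint, start Z0 = {n4}, keep only states in Sat with some successor in Z. Already a fixed point.
Sat(EG (error ∧ full)) = {n4}
AF (EG (error ∧ full)): least fixpoint, start Z0 = {n4}, add states with every successor in Z. Z1 = {n4, n5}; fixed.
Sat(AF (EG (error ∧ full))) = {n4, n5}
EG (AF (EG (error ∧ full))): greatest fixpoint, start Z0 = {n4, n5}, keep only states in Sat with some successor in Z. Already a fixed point.
Sat(EG (AF (EG (error ∧ full)))) = {n4, n5}
n8 ∉ Sat(EG (AF (EG (error ∧ full)))) = {n4, n5}, so the formula does not hold at n8.

No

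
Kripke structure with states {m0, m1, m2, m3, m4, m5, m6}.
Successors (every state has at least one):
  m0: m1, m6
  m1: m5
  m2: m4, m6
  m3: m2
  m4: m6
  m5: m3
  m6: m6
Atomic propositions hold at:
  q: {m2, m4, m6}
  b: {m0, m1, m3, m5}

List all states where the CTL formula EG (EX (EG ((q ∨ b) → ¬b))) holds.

Sat(q ∨ b) = {m0, m1, m2, m3, m4, m5, m6}
Sat(¬b) = {m2, m4, m6}
Sat((q ∨ b) → ¬b) = {m2, m4, m6}
EG ((q ∨ b) → ¬b): greatest fixpoint, start Z0 = {m2, m4, m6}, keep only states in Sat with some successor in Z. Already a fixed point.
Sat(EG ((q ∨ b) → ¬b)) = {m2, m4, m6}
Sat(EX (EG ((q ∨ b) → ¬b))) = {s : some successor in {m2, m4, m6}} = {m0, m2, m3, m4, m6}
EG (EX (EG ((q ∨ b) → ¬b))): greatest fixpoint, start Z0 = {m0, m2, m3, m4, m6}, keep only states in Sat with some successor in Z. Already a fixed point.
Sat(EG (EX (EG ((q ∨ b) → ¬b)))) = {m0, m2, m3, m4, m6}

{m0, m2, m3, m4, m6}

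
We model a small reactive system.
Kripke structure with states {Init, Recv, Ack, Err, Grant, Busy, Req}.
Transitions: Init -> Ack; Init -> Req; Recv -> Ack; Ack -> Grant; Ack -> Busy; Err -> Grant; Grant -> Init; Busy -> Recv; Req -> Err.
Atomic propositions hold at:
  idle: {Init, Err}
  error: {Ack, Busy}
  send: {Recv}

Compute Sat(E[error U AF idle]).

AF idle: least fixpoint, start Z0 = {Init, Err}, add states with every successor in Z. Z1 = {Init, Err, Grant, Req}; fixed.
Sat(AF idle) = {Init, Err, Grant, Req}
E[error U AF idle]: least fixpoint, start Z0 = Sat(AF idle) = {Init, Err, Grant, Req}, add states in Sat(error) with some successor in Z. Z1 = {Init, Ack, Err, Grant, Req}; fixed.
Sat(E[error U AF idle]) = {Init, Ack, Err, Grant, Req}

{Init, Ack, Err, Grant, Req}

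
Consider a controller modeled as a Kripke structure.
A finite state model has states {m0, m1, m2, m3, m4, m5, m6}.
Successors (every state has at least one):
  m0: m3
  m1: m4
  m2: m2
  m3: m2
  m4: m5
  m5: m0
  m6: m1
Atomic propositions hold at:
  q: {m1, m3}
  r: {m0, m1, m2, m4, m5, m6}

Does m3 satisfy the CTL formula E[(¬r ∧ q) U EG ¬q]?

Yes

Sat(¬r) = {m3}
Sat(¬r ∧ q) = {m3}
Sat(¬q) = {m0, m2, m4, m5, m6}
EG ¬q: greatest fixpoint, start Z0 = {m0, m2, m4, m5, m6}, keep only states in Sat with some successor in Z. Z1 = {m2, m4, m5}; Z2 = {m2, m4}; Z3 = {m2}; fixed.
Sat(EG ¬q) = {m2}
E[(¬r ∧ q) U EG ¬q]: least fixpoint, start Z0 = Sat(EG ¬q) = {m2}, add states in Sat(¬r ∧ q) with some successor in Z. Z1 = {m2, m3}; fixed.
Sat(E[(¬r ∧ q) U EG ¬q]) = {m2, m3}
m3 ∈ Sat(E[(¬r ∧ q) U EG ¬q]) = {m2, m3}, so the formula holds at m3.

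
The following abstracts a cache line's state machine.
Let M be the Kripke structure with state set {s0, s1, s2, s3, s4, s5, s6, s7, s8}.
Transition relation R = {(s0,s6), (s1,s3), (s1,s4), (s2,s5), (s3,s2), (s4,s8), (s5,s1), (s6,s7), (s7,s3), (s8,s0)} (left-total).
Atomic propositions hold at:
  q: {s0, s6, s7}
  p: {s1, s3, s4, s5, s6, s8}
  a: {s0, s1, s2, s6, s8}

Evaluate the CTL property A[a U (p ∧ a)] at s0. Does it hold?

Sat(p ∧ a) = {s1, s6, s8}
A[a U (p ∧ a)]: least fixpoint, start Z0 = Sat((p ∧ a)) = {s1, s6, s8}, add states in Sat(a) with every successor in Z. Z1 = {s0, s1, s6, s8}; fixed.
Sat(A[a U (p ∧ a)]) = {s0, s1, s6, s8}
s0 ∈ Sat(A[a U (p ∧ a)]) = {s0, s1, s6, s8}, so the formula holds at s0.

Yes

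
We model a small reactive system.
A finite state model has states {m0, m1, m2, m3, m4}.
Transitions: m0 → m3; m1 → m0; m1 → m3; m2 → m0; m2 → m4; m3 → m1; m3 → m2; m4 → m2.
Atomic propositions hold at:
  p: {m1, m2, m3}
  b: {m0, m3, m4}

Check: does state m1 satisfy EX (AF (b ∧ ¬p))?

Sat(¬p) = {m0, m4}
Sat(b ∧ ¬p) = {m0, m4}
AF (b ∧ ¬p): least fixpoint, start Z0 = {m0, m4}, add states with every successor in Z. Z1 = {m0, m2, m4}; fixed.
Sat(AF (b ∧ ¬p)) = {m0, m2, m4}
Sat(EX (AF (b ∧ ¬p))) = {s : some successor in {m0, m2, m4}} = {m1, m2, m3, m4}
m1 ∈ Sat(EX (AF (b ∧ ¬p))) = {m1, m2, m3, m4}, so the formula holds at m1.

Yes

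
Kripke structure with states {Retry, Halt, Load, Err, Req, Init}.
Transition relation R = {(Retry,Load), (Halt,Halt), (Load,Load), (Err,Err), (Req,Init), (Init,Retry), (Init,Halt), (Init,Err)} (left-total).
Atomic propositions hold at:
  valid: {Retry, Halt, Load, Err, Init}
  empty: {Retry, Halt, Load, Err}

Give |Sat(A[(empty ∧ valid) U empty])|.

4

Sat(empty ∧ valid) = {Retry, Halt, Load, Err}
A[(empty ∧ valid) U empty]: least fixpoint, start Z0 = Sat(empty) = {Retry, Halt, Load, Err}, add states in Sat(empty ∧ valid) with every successor in Z. Already a fixed point.
Sat(A[(empty ∧ valid) U empty]) = {Retry, Halt, Load, Err}
|Sat(A[(empty ∧ valid) U empty])| = |{Retry, Halt, Load, Err}| = 4.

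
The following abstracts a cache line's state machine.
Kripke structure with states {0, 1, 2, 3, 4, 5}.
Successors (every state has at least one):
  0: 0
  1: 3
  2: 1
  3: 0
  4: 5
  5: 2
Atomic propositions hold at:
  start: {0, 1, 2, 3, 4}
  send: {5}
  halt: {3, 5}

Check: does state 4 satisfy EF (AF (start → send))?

Yes

Sat(start → send) = {5}
AF (start → send): least fixpoint, start Z0 = {5}, add states with every successor in Z. Z1 = {4, 5}; fixed.
Sat(AF (start → send)) = {4, 5}
EF (AF (start → send)): least fixpoint, start Z0 = {4, 5}, add states with some successor in Z. Already a fixed point.
Sat(EF (AF (start → send))) = {4, 5}
4 ∈ Sat(EF (AF (start → send))) = {4, 5}, so the formula holds at 4.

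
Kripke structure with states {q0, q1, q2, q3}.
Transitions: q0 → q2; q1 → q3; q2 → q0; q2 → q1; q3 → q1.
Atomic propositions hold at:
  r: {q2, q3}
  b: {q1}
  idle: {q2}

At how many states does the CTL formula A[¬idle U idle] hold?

Sat(¬idle) = {q0, q1, q3}
A[¬idle U idle]: least fixpoint, start Z0 = Sat(idle) = {q2}, add states in Sat(¬idle) with every successor in Z. Z1 = {q0, q2}; fixed.
Sat(A[¬idle U idle]) = {q0, q2}
|Sat(A[¬idle U idle])| = |{q0, q2}| = 2.

2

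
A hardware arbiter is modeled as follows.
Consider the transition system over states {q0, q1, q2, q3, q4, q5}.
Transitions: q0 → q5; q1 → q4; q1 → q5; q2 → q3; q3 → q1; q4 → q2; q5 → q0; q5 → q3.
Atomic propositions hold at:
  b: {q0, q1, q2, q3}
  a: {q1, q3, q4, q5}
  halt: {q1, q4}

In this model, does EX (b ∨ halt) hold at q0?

No

Sat(b ∨ halt) = {q0, q1, q2, q3, q4}
Sat(EX (b ∨ halt)) = {s : some successor in {q0, q1, q2, q3, q4}} = {q1, q2, q3, q4, q5}
q0 ∉ Sat(EX (b ∨ halt)) = {q1, q2, q3, q4, q5}, so the formula does not hold at q0.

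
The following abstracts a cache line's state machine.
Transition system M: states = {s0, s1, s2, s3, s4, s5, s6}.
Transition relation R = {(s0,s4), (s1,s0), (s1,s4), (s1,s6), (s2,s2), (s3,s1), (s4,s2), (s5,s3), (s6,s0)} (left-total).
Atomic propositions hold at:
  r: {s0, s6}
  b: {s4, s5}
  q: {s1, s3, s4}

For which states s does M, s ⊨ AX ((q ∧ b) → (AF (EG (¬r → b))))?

{s2, s3, s4, s5, s6}

Sat(q ∧ b) = {s4}
Sat(¬r) = {s1, s2, s3, s4, s5}
Sat(¬r → b) = {s0, s4, s5, s6}
EG (¬r → b): greatest fixpoint, start Z0 = {s0, s4, s5, s6}, keep only states in Sat with some successor in Z. Z1 = {s0, s6}; Z2 = {s6}; Z3 = ∅; fixed.
Sat(EG (¬r → b)) = ∅
AF (EG (¬r → b)): least fixpoint, start Z0 = ∅, add states with every successor in Z. Already a fixed point.
Sat(AF (EG (¬r → b))) = ∅
Sat((q ∧ b) → (AF (EG (¬r → b)))) = {s0, s1, s2, s3, s5, s6}
Sat(AX ((q ∧ b) → (AF (EG (¬r → b))))) = {s : every successor in {s0, s1, s2, s3, s5, s6}} = {s2, s3, s4, s5, s6}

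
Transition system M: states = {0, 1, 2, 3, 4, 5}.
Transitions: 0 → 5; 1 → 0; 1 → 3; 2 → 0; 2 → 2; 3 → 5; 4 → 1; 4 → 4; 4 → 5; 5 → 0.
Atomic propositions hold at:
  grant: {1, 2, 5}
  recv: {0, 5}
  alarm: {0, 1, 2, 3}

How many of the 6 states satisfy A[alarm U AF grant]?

AF grant: least fixpoint, start Z0 = {1, 2, 5}, add states with every successor in Z. Z1 = {0, 1, 2, 3, 5}; fixed.
Sat(AF grant) = {0, 1, 2, 3, 5}
A[alarm U AF grant]: least fixpoint, start Z0 = Sat(AF grant) = {0, 1, 2, 3, 5}, add states in Sat(alarm) with every successor in Z. Already a fixed point.
Sat(A[alarm U AF grant]) = {0, 1, 2, 3, 5}
|Sat(A[alarm U AF grant])| = |{0, 1, 2, 3, 5}| = 5.

5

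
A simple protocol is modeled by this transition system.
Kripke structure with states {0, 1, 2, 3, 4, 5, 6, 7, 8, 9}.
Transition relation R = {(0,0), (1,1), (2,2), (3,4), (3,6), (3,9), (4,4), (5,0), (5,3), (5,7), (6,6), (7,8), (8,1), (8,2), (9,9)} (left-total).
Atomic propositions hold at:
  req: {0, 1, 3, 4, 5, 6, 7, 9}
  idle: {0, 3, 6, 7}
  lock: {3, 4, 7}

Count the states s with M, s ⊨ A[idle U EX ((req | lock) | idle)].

Sat(req | lock) = {0, 1, 3, 4, 5, 6, 7, 9}
Sat((req | lock) | idle) = {0, 1, 3, 4, 5, 6, 7, 9}
Sat(EX ((req | lock) | idle)) = {s : some successor in {0, 1, 3, 4, 5, 6, 7, 9}} = {0, 1, 3, 4, 5, 6, 8, 9}
A[idle U EX ((req | lock) | idle)]: least fixpoint, start Z0 = Sat(EX ((req | lock) | idle)) = {0, 1, 3, 4, 5, 6, 8, 9}, add states in Sat(idle) with every successor in Z. Z1 = {0, 1, 3, 4, 5, 6, 7, 8, 9}; fixed.
Sat(A[idle U EX ((req | lock) | idle)]) = {0, 1, 3, 4, 5, 6, 7, 8, 9}
|Sat(A[idle U EX ((req | lock) | idle)])| = |{0, 1, 3, 4, 5, 6, 7, 8, 9}| = 9.

9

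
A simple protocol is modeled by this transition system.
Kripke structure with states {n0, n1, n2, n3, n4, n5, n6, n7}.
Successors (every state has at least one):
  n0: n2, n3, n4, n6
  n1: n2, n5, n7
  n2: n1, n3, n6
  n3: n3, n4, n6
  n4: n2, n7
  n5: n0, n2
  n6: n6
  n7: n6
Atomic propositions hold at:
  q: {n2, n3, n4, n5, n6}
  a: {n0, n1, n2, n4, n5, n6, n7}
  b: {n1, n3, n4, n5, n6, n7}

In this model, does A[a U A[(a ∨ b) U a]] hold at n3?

No

Sat(a ∨ b) = {n0, n1, n2, n3, n4, n5, n6, n7}
A[(a ∨ b) U a]: least fixpoint, start Z0 = Sat(a) = {n0, n1, n2, n4, n5, n6, n7}, add states in Sat(a ∨ b) with every successor in Z. Already a fixed point.
Sat(A[(a ∨ b) U a]) = {n0, n1, n2, n4, n5, n6, n7}
A[a U A[(a ∨ b) U a]]: least fixpoint, start Z0 = Sat(A[(a ∨ b) U a]) = {n0, n1, n2, n4, n5, n6, n7}, add states in Sat(a) with every successor in Z. Already a fixed point.
Sat(A[a U A[(a ∨ b) U a]]) = {n0, n1, n2, n4, n5, n6, n7}
n3 ∉ Sat(A[a U A[(a ∨ b) U a]]) = {n0, n1, n2, n4, n5, n6, n7}, so the formula does not hold at n3.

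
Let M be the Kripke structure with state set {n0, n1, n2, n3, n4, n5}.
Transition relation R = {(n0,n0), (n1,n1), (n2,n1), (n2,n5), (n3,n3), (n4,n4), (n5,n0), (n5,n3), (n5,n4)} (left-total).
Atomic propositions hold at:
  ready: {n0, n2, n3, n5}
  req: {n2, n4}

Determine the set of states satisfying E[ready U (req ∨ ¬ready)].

{n1, n2, n4, n5}

Sat(¬ready) = {n1, n4}
Sat(req ∨ ¬ready) = {n1, n2, n4}
E[ready U (req ∨ ¬ready)]: least fixpoint, start Z0 = Sat((req ∨ ¬ready)) = {n1, n2, n4}, add states in Sat(ready) with some successor in Z. Z1 = {n1, n2, n4, n5}; fixed.
Sat(E[ready U (req ∨ ¬ready)]) = {n1, n2, n4, n5}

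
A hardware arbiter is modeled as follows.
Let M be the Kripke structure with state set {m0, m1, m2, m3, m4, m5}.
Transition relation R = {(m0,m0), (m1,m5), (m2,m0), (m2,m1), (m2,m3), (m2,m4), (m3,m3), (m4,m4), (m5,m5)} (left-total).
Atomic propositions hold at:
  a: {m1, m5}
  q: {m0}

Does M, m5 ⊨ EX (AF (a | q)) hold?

Yes

Sat(a | q) = {m0, m1, m5}
AF (a | q): least fixpoint, start Z0 = {m0, m1, m5}, add states with every successor in Z. Already a fixed point.
Sat(AF (a | q)) = {m0, m1, m5}
Sat(EX (AF (a | q))) = {s : some successor in {m0, m1, m5}} = {m0, m1, m2, m5}
m5 ∈ Sat(EX (AF (a | q))) = {m0, m1, m2, m5}, so the formula holds at m5.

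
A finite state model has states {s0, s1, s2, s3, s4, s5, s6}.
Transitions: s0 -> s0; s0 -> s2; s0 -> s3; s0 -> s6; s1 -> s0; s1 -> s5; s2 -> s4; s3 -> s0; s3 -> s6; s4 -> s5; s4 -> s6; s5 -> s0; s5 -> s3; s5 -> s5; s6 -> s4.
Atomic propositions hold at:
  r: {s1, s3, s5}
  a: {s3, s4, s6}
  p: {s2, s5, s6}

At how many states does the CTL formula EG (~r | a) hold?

Sat(~r) = {s0, s2, s4, s6}
Sat(~r | a) = {s0, s2, s3, s4, s6}
EG (~r | a): greatest fixpoint, start Z0 = {s0, s2, s3, s4, s6}, keep only states in Sat with some successor in Z. Already a fixed point.
Sat(EG (~r | a)) = {s0, s2, s3, s4, s6}
|Sat(EG (~r | a))| = |{s0, s2, s3, s4, s6}| = 5.

5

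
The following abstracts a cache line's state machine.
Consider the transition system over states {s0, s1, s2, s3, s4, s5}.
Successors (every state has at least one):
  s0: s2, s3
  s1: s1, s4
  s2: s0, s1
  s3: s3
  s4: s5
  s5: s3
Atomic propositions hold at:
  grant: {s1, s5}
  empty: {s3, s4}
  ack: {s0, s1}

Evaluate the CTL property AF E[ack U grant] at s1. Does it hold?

Yes

E[ack U grant]: least fixpoint, start Z0 = Sat(grant) = {s1, s5}, add states in Sat(ack) with some successor in Z. Already a fixed point.
Sat(E[ack U grant]) = {s1, s5}
AF E[ack U grant]: least fixpoint, start Z0 = {s1, s5}, add states with every successor in Z. Z1 = {s1, s4, s5}; fixed.
Sat(AF E[ack U grant]) = {s1, s4, s5}
s1 ∈ Sat(AF E[ack U grant]) = {s1, s4, s5}, so the formula holds at s1.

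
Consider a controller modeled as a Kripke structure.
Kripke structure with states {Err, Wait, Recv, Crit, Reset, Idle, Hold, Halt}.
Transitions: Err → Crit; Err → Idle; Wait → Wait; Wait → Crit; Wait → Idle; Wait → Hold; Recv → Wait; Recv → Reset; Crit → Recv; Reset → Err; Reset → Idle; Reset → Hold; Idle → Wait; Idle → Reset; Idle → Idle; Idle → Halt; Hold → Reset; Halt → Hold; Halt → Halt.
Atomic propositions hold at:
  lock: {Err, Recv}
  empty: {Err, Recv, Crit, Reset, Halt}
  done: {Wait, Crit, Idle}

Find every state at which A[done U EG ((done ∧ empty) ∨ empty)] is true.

Sat(done ∧ empty) = {Crit}
Sat((done ∧ empty) ∨ empty) = {Err, Recv, Crit, Reset, Halt}
EG ((done ∧ empty) ∨ empty): greatest fixpoint, start Z0 = {Err, Recv, Crit, Reset, Halt}, keep only states in Sat with some successor in Z. Already a fixed point.
Sat(EG ((done ∧ empty) ∨ empty)) = {Err, Recv, Crit, Reset, Halt}
A[done U EG ((done ∧ empty) ∨ empty)]: least fixpoint, start Z0 = Sat(EG ((done ∧ empty) ∨ empty)) = {Err, Recv, Crit, Reset, Halt}, add states in Sat(done) with every successor in Z. Already a fixed point.
Sat(A[done U EG ((done ∧ empty) ∨ empty)]) = {Err, Recv, Crit, Reset, Halt}

{Err, Recv, Crit, Reset, Halt}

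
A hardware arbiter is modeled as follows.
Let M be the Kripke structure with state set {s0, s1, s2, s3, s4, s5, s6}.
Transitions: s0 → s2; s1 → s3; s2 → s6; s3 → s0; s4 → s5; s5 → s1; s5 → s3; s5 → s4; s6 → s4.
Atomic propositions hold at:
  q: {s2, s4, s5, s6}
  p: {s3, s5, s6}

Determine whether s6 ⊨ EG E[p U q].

E[p U q]: least fixpoint, start Z0 = Sat(q) = {s2, s4, s5, s6}, add states in Sat(p) with some successor in Z. Already a fixed point.
Sat(E[p U q]) = {s2, s4, s5, s6}
EG E[p U q]: greatest fixpoint, start Z0 = {s2, s4, s5, s6}, keep only states in Sat with some successor in Z. Already a fixed point.
Sat(EG E[p U q]) = {s2, s4, s5, s6}
s6 ∈ Sat(EG E[p U q]) = {s2, s4, s5, s6}, so the formula holds at s6.

Yes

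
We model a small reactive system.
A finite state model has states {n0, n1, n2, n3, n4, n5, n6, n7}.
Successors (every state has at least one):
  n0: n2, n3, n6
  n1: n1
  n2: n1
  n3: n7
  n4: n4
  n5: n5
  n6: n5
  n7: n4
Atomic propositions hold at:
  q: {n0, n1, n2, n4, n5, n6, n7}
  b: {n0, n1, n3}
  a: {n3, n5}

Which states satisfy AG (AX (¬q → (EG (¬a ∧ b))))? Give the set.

Sat(¬q) = {n3}
Sat(¬a) = {n0, n1, n2, n4, n6, n7}
Sat(¬a ∧ b) = {n0, n1}
EG (¬a ∧ b): greatest fixpoint, start Z0 = {n0, n1}, keep only states in Sat with some successor in Z. Z1 = {n1}; fixed.
Sat(EG (¬a ∧ b)) = {n1}
Sat(¬q → (EG (¬a ∧ b))) = {n0, n1, n2, n4, n5, n6, n7}
Sat(AX (¬q → (EG (¬a ∧ b)))) = {s : every successor in {n0, n1, n2, n4, n5, n6, n7}} = {n1, n2, n3, n4, n5, n6, n7}
AG (AX (¬q → (EG (¬a ∧ b)))): greatest fixpoint, start Z0 = {n1, n2, n3, n4, n5, n6, n7}, keep only states in Sat with every successor in Z. Already a fixed point.
Sat(AG (AX (¬q → (EG (¬a ∧ b))))) = {n1, n2, n3, n4, n5, n6, n7}

{n1, n2, n3, n4, n5, n6, n7}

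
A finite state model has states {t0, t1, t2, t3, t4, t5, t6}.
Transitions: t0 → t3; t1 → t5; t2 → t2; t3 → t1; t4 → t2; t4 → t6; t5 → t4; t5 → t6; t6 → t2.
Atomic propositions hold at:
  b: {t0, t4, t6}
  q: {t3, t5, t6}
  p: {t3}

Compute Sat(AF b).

AF b: least fixpoint, start Z0 = {t0, t4, t6}, add states with every successor in Z. Z1 = {t0, t4, t5, t6}; Z2 = {t0, t1, t4, t5, t6}; Z3 = {t0, t1, t3, t4, t5, t6}; fixed.
Sat(AF b) = {t0, t1, t3, t4, t5, t6}

{t0, t1, t3, t4, t5, t6}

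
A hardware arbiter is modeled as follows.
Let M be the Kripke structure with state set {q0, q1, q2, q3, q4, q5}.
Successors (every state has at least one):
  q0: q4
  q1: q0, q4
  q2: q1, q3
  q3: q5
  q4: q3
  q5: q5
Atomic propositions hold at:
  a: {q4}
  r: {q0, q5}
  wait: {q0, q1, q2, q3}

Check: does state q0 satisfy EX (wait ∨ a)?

Sat(wait ∨ a) = {q0, q1, q2, q3, q4}
Sat(EX (wait ∨ a)) = {s : some successor in {q0, q1, q2, q3, q4}} = {q0, q1, q2, q4}
q0 ∈ Sat(EX (wait ∨ a)) = {q0, q1, q2, q4}, so the formula holds at q0.

Yes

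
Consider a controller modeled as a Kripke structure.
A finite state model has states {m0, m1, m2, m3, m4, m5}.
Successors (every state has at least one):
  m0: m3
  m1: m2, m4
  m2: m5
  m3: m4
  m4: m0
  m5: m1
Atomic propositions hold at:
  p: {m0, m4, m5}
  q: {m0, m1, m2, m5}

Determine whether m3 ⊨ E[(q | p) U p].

Sat(q | p) = {m0, m1, m2, m4, m5}
E[(q | p) U p]: least fixpoint, start Z0 = Sat(p) = {m0, m4, m5}, add states in Sat(q | p) with some successor in Z. Z1 = {m0, m1, m2, m4, m5}; fixed.
Sat(E[(q | p) U p]) = {m0, m1, m2, m4, m5}
m3 ∉ Sat(E[(q | p) U p]) = {m0, m1, m2, m4, m5}, so the formula does not hold at m3.

No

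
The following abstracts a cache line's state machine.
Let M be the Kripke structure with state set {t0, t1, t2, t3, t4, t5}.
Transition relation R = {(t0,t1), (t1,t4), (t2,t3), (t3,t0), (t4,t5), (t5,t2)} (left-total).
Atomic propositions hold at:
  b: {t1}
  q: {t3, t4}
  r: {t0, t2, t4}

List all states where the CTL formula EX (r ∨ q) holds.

{t1, t2, t3, t5}

Sat(r ∨ q) = {t0, t2, t3, t4}
Sat(EX (r ∨ q)) = {s : some successor in {t0, t2, t3, t4}} = {t1, t2, t3, t5}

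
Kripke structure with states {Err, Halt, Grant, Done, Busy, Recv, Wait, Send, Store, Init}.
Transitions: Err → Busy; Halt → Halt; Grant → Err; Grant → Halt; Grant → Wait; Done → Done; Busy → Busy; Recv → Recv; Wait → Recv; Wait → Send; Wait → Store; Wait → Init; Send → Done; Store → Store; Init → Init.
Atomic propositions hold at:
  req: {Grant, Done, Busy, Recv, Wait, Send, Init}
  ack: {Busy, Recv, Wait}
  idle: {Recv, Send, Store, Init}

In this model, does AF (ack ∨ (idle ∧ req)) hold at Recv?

Sat(idle ∧ req) = {Recv, Send, Init}
Sat(ack ∨ (idle ∧ req)) = {Busy, Recv, Wait, Send, Init}
AF (ack ∨ (idle ∧ req)): least fixpoint, start Z0 = {Busy, Recv, Wait, Send, Init}, add states with every successor in Z. Z1 = {Err, Busy, Recv, Wait, Send, Init}; fixed.
Sat(AF (ack ∨ (idle ∧ req))) = {Err, Busy, Recv, Wait, Send, Init}
Recv ∈ Sat(AF (ack ∨ (idle ∧ req))) = {Err, Busy, Recv, Wait, Send, Init}, so the formula holds at Recv.

Yes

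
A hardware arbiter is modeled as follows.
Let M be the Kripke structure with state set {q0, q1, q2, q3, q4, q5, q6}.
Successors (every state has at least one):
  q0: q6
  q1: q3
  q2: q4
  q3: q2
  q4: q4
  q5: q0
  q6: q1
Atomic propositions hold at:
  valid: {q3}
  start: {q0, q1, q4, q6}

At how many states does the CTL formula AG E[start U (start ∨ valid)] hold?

1

Sat(start ∨ valid) = {q0, q1, q3, q4, q6}
E[start U (start ∨ valid)]: least fixpoint, start Z0 = Sat((start ∨ valid)) = {q0, q1, q3, q4, q6}, add states in Sat(start) with some successor in Z. Already a fixed point.
Sat(E[start U (start ∨ valid)]) = {q0, q1, q3, q4, q6}
AG E[start U (start ∨ valid)]: greatest fixpoint, start Z0 = {q0, q1, q3, q4, q6}, keep only states in Sat with every successor in Z. Z1 = {q0, q1, q4, q6}; Z2 = {q0, q4, q6}; Z3 = {q0, q4}; Z4 = {q4}; fixed.
Sat(AG E[start U (start ∨ valid)]) = {q4}
|Sat(AG E[start U (start ∨ valid)])| = |{q4}| = 1.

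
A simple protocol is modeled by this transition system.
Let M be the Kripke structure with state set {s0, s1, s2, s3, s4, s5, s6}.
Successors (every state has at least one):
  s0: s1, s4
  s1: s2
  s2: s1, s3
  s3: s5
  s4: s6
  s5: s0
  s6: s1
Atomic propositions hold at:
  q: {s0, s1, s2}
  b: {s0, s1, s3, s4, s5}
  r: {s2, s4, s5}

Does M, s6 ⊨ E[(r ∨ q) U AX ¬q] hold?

Sat(r ∨ q) = {s0, s1, s2, s4, s5}
Sat(¬q) = {s3, s4, s5, s6}
Sat(AX ¬q) = {s : every successor in {s3, s4, s5, s6}} = {s3, s4}
E[(r ∨ q) U AX ¬q]: least fixpoint, start Z0 = Sat(AX ¬q) = {s3, s4}, add states in Sat(r ∨ q) with some successor in Z. Z1 = {s0, s2, s3, s4}; Z2 = {s0, s1, s2, s3, s4, s5}; fixed.
Sat(E[(r ∨ q) U AX ¬q]) = {s0, s1, s2, s3, s4, s5}
s6 ∉ Sat(E[(r ∨ q) U AX ¬q]) = {s0, s1, s2, s3, s4, s5}, so the formula does not hold at s6.

No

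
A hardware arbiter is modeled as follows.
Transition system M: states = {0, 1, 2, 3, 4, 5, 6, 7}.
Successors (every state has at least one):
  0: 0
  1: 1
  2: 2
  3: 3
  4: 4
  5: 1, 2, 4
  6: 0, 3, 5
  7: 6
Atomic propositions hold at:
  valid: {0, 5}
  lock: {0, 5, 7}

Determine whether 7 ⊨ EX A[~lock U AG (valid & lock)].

No

Sat(~lock) = {1, 2, 3, 4, 6}
Sat(valid & lock) = {0, 5}
AG (valid & lock): greatest fixpoint, start Z0 = {0, 5}, keep only states in Sat with every successor in Z. Z1 = {0}; fixed.
Sat(AG (valid & lock)) = {0}
A[~lock U AG (valid & lock)]: least fixpoint, start Z0 = Sat(AG (valid & lock)) = {0}, add states in Sat(~lock) with every successor in Z. Already a fixed point.
Sat(A[~lock U AG (valid & lock)]) = {0}
Sat(EX A[~lock U AG (valid & lock)]) = {s : some successor in {0}} = {0, 6}
7 ∉ Sat(EX A[~lock U AG (valid & lock)]) = {0, 6}, so the formula does not hold at 7.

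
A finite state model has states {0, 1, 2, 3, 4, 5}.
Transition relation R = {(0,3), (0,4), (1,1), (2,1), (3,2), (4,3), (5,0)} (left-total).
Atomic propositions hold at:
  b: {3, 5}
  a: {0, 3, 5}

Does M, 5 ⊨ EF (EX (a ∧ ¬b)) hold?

Yes

Sat(¬b) = {0, 1, 2, 4}
Sat(a ∧ ¬b) = {0}
Sat(EX (a ∧ ¬b)) = {s : some successor in {0}} = {5}
EF (EX (a ∧ ¬b)): least fixpoint, start Z0 = {5}, add states with some successor in Z. Already a fixed point.
Sat(EF (EX (a ∧ ¬b))) = {5}
5 ∈ Sat(EF (EX (a ∧ ¬b))) = {5}, so the formula holds at 5.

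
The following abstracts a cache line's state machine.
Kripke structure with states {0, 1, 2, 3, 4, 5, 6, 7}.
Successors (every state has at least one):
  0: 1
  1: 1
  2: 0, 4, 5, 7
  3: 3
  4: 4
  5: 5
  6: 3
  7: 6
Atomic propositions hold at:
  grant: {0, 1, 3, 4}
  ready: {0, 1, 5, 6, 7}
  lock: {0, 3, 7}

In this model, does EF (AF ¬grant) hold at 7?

Sat(¬grant) = {2, 5, 6, 7}
AF ¬grant: least fixpoint, start Z0 = {2, 5, 6, 7}, add states with every successor in Z. Already a fixed point.
Sat(AF ¬grant) = {2, 5, 6, 7}
EF (AF ¬grant): least fixpoint, start Z0 = {2, 5, 6, 7}, add states with some successor in Z. Already a fixed point.
Sat(EF (AF ¬grant)) = {2, 5, 6, 7}
7 ∈ Sat(EF (AF ¬grant)) = {2, 5, 6, 7}, so the formula holds at 7.

Yes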